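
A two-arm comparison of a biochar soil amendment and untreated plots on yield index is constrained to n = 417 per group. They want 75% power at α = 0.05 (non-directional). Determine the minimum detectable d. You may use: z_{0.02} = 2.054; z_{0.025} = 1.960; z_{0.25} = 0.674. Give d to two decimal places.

For two independent groups of n = 417 each: d_min = (z_{α/2} + z_β)·√(2/n).
z-sum = 1.960 + 0.674 = 2.634.
d_min = 2.634 × √(2/417) = 2.634 × 0.0693 = 0.182.

d_min ≈ 0.18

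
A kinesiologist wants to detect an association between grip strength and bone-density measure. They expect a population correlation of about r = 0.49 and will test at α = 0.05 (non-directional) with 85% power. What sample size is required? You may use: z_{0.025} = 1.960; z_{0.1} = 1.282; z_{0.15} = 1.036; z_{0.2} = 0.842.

n = 35

Fisher's z: C = ½·ln((1+r)/(1−r)) = ½·ln(2.9216) = 0.5361.
n = ((z_{α/2} + z_β)/C)² + 3.
(1.960 + 1.036) / 0.5361 = 2.996 / 0.5361 = 5.589.
n = 5.589² + 3 = 31.23 + 3 = 34.2.
Round up.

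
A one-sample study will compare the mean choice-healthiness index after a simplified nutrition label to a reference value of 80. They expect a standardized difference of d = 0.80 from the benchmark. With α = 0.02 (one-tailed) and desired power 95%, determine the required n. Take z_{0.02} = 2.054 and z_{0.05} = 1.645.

n = 22

For a one-sample test: n = ((z_{α} + z_β) / d)².
z_{α} + z_β = 2.054 + 1.645 = 3.699.
n = (3.699 / 0.80)² = 4.624² = 21.38.
Round up.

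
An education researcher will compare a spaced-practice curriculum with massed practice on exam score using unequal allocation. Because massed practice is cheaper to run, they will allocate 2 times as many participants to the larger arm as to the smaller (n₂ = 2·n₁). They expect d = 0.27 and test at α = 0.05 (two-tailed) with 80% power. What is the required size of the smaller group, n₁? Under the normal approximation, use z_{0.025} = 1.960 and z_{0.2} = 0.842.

With allocation ratio k = n₂/n₁ = 2, Var(x̄₁−x̄₂) = σ²(1/n₁ + 1/(k·n₁)) = σ²·(k+1)/(k·n₁).
So n₁ = (1 + 1/k)·((z_{α/2} + z_β)/d)² = 1.500 × (2.802/0.27)².
n₁ = 1.500 × 107.70 = 161.5.
Round up: n₁ = 162, giving n₂ = 2 × 162 = 324.

n₁ = 162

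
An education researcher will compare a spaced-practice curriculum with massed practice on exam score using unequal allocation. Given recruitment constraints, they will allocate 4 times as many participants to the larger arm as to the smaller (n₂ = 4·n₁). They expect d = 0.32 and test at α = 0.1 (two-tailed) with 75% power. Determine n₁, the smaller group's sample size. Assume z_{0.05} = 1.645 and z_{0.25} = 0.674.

With allocation ratio k = n₂/n₁ = 4, Var(x̄₁−x̄₂) = σ²(1/n₁ + 1/(k·n₁)) = σ²·(k+1)/(k·n₁).
So n₁ = (1 + 1/k)·((z_{α/2} + z_β)/d)² = 1.250 × (2.319/0.32)².
n₁ = 1.250 × 52.52 = 65.6.
Round up: n₁ = 66, giving n₂ = 4 × 66 = 264.

n₁ = 66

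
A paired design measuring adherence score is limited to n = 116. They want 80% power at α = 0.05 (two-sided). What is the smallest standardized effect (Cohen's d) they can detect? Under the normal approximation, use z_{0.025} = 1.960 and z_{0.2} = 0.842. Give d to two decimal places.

d_min ≈ 0.26

For a single sample (or paired design) of n = 116: d_min = (z_{α/2} + z_β)/√n.
z-sum = 1.960 + 0.842 = 2.802.
d_min = 2.802 / √116 = 2.802 / 10.770 = 0.260.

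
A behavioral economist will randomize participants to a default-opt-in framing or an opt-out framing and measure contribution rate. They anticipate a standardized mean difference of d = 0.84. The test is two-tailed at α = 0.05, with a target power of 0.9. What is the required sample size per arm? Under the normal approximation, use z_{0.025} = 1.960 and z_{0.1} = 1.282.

For two independent groups with equal n: n = 2·((z_{α/2} + z_β) / d)².
z_{α/2} + z_β = 1.960 + 1.282 = 3.242.
n = 2 × (3.242 / 0.84)² = 2 × 3.860² = 2 × 14.90 = 29.8.
Round up to the next whole participant.

n = 30 per group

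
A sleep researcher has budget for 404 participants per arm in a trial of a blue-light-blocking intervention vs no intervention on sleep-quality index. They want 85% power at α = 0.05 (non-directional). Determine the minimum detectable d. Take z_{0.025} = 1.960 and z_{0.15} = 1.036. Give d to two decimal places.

d_min ≈ 0.21

For two independent groups of n = 404 each: d_min = (z_{α/2} + z_β)·√(2/n).
z-sum = 1.960 + 1.036 = 2.996.
d_min = 2.996 × √(2/404) = 2.996 × 0.0704 = 0.211.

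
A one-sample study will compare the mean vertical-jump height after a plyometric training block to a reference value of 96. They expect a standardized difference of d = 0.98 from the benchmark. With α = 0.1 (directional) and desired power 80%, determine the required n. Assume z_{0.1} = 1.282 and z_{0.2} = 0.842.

For a one-sample test: n = ((z_{α} + z_β) / d)².
z_{α} + z_β = 1.282 + 0.842 = 2.124.
n = (2.124 / 0.98)² = 2.167² = 4.70.
Round up.

n = 5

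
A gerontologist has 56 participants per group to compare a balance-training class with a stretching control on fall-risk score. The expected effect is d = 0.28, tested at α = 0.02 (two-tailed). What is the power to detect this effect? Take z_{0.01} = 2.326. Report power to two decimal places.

For two equal groups, power = Φ(d·√(n/2) − z_{α/2}).
d·√(n/2) = 0.28 × √(56/2) = 0.28 × 5.292 = 1.482.
z_β = 1.482 − 2.326 = -0.844.
Power = Φ(-0.844) = 0.199.

power ≈ 0.20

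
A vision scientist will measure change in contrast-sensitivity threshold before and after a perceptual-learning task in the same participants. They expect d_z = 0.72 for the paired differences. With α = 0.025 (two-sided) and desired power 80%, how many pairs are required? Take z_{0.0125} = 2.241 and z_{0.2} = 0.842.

For a paired (one-sample on differences) test: n = ((z_{α/2} + z_β) / d)².
z_{α/2} + z_β = 2.241 + 0.842 = 3.083.
n = (3.083 / 0.72)² = 4.282² = 18.34.
Round up.

n = 19 pairs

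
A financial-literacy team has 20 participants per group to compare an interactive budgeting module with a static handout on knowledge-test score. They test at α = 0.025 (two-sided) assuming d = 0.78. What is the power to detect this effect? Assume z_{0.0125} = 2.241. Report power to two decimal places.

power ≈ 0.59

For two equal groups, power = Φ(d·√(n/2) − z_{α/2}).
d·√(n/2) = 0.78 × √(20/2) = 0.78 × 3.162 = 2.467.
z_β = 2.467 − 2.241 = 0.226.
Power = Φ(0.226) = 0.589.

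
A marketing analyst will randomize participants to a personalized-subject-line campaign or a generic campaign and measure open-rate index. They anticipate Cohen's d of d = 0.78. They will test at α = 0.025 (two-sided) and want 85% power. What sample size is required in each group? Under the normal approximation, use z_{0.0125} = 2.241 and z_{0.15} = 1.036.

n = 36 per group

For two independent groups with equal n: n = 2·((z_{α/2} + z_β) / d)².
z_{α/2} + z_β = 2.241 + 1.036 = 3.277.
n = 2 × (3.277 / 0.78)² = 2 × 4.201² = 2 × 17.65 = 35.3.
Round up to the next whole participant.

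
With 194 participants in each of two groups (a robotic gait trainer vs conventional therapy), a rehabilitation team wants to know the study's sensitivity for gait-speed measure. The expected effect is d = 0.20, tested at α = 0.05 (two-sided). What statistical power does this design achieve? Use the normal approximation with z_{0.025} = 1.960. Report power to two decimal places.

power ≈ 0.50

For two equal groups, power = Φ(d·√(n/2) − z_{α/2}).
d·√(n/2) = 0.20 × √(194/2) = 0.20 × 9.849 = 1.970.
z_β = 1.970 − 1.960 = 0.010.
Power = Φ(0.010) = 0.504.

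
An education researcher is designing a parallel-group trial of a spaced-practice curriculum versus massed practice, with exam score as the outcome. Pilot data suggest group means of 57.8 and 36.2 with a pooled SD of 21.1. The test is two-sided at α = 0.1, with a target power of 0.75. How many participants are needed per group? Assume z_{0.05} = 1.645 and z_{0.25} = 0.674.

n = 11 per group

Cohen's d = |M₁ − M₂| / SD_pooled = |57.8 − 36.2| / 21.1 = 21.6 / 21.1 = 1.024.
For two independent groups with equal n: n = 2·((z_{α/2} + z_β) / d)².
z_{α/2} + z_β = 1.645 + 0.674 = 2.319.
n = 2 × (2.319 / 1.024)² = 2 × 2.265² = 2 × 5.13 = 10.3.
Round up to the next whole participant.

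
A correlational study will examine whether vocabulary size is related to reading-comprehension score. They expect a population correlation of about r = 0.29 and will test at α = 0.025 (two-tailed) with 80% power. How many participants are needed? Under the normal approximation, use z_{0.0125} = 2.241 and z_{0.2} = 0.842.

Fisher's z: C = ½·ln((1+r)/(1−r)) = ½·ln(1.8169) = 0.2986.
n = ((z_{α/2} + z_β)/C)² + 3.
(2.241 + 0.842) / 0.2986 = 3.083 / 0.2986 = 10.325.
n = 10.325² + 3 = 106.60 + 3 = 109.6.
Round up.

n = 110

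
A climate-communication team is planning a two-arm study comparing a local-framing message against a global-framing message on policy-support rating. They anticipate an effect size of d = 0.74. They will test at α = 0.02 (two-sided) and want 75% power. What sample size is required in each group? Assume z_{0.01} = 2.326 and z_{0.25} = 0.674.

For two independent groups with equal n: n = 2·((z_{α/2} + z_β) / d)².
z_{α/2} + z_β = 2.326 + 0.674 = 3.000.
n = 2 × (3.000 / 0.74)² = 2 × 4.054² = 2 × 16.44 = 32.9.
Round up to the next whole participant.

n = 33 per group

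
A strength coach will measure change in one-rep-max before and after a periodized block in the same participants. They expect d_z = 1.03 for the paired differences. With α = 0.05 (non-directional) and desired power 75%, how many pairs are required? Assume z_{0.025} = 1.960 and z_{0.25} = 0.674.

For a paired (one-sample on differences) test: n = ((z_{α/2} + z_β) / d)².
z_{α/2} + z_β = 1.960 + 0.674 = 2.634.
n = (2.634 / 1.03)² = 2.557² = 6.54.
Round up.

n = 7 pairs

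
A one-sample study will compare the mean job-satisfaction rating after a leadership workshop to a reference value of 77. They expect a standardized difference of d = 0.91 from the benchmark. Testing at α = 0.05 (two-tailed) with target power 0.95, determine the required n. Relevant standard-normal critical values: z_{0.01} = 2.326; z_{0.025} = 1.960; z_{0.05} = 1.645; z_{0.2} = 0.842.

For a one-sample test: n = ((z_{α/2} + z_β) / d)².
z_{α/2} + z_β = 1.960 + 1.645 = 3.605.
n = (3.605 / 0.91)² = 3.962² = 15.69.
Round up.

n = 16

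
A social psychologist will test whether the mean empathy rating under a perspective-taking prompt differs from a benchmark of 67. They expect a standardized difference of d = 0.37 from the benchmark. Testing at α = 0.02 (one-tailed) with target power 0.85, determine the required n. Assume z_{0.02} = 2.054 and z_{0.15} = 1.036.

n = 70

For a one-sample test: n = ((z_{α} + z_β) / d)².
z_{α} + z_β = 2.054 + 1.036 = 3.090.
n = (3.090 / 0.37)² = 8.351² = 69.75.
Round up.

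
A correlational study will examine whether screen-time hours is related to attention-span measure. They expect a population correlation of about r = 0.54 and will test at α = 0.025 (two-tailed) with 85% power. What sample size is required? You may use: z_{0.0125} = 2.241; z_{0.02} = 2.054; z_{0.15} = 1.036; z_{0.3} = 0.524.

Fisher's z: C = ½·ln((1+r)/(1−r)) = ½·ln(3.3478) = 0.6042.
n = ((z_{α/2} + z_β)/C)² + 3.
(2.241 + 1.036) / 0.6042 = 3.277 / 0.6042 = 5.424.
n = 5.424² + 3 = 29.42 + 3 = 32.4.
Round up.

n = 33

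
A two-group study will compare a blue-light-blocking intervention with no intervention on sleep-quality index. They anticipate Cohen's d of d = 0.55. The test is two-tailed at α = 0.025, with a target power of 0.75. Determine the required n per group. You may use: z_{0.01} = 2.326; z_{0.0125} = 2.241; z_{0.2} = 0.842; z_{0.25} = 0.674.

n = 57 per group

For two independent groups with equal n: n = 2·((z_{α/2} + z_β) / d)².
z_{α/2} + z_β = 2.241 + 0.674 = 2.915.
n = 2 × (2.915 / 0.55)² = 2 × 5.300² = 2 × 28.09 = 56.2.
Round up to the next whole participant.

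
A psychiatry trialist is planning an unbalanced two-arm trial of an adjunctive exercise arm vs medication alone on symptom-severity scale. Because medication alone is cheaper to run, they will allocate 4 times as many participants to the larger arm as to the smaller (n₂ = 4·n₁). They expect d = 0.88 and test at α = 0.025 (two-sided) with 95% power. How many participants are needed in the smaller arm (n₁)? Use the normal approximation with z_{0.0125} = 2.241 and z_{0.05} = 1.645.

n₁ = 25

With allocation ratio k = n₂/n₁ = 4, Var(x̄₁−x̄₂) = σ²(1/n₁ + 1/(k·n₁)) = σ²·(k+1)/(k·n₁).
So n₁ = (1 + 1/k)·((z_{α/2} + z_β)/d)² = 1.250 × (3.886/0.88)².
n₁ = 1.250 × 19.50 = 24.4.
Round up: n₁ = 25, giving n₂ = 4 × 25 = 100.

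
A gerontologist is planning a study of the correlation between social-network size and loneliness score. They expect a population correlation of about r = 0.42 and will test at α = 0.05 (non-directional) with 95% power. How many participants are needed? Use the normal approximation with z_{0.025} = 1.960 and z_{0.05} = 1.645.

Fisher's z: C = ½·ln((1+r)/(1−r)) = ½·ln(2.4483) = 0.4477.
n = ((z_{α/2} + z_β)/C)² + 3.
(1.960 + 1.645) / 0.4477 = 3.605 / 0.4477 = 8.052.
n = 8.052² + 3 = 64.84 + 3 = 67.8.
Round up.

n = 68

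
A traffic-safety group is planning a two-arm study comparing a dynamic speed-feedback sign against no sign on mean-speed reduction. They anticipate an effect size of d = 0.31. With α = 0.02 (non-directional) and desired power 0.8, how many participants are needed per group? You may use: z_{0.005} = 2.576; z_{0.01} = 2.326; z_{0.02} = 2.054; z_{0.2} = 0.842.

For two independent groups with equal n: n = 2·((z_{α/2} + z_β) / d)².
z_{α/2} + z_β = 2.326 + 0.842 = 3.168.
n = 2 × (3.168 / 0.31)² = 2 × 10.219² = 2 × 104.44 = 208.9.
Round up to the next whole participant.

n = 209 per group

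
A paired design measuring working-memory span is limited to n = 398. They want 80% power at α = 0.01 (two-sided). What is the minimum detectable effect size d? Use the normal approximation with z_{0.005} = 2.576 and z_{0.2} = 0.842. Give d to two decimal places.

For a single sample (or paired design) of n = 398: d_min = (z_{α/2} + z_β)/√n.
z-sum = 2.576 + 0.842 = 3.418.
d_min = 3.418 / √398 = 3.418 / 19.950 = 0.171.

d_min ≈ 0.17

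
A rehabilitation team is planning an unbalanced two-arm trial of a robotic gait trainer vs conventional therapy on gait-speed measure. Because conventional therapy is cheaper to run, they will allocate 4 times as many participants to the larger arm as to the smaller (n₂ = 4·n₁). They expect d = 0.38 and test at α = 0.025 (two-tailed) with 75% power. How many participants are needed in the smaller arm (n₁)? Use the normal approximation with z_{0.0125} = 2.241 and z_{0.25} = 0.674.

n₁ = 74

With allocation ratio k = n₂/n₁ = 4, Var(x̄₁−x̄₂) = σ²(1/n₁ + 1/(k·n₁)) = σ²·(k+1)/(k·n₁).
So n₁ = (1 + 1/k)·((z_{α/2} + z_β)/d)² = 1.250 × (2.915/0.38)².
n₁ = 1.250 × 58.85 = 73.6.
Round up: n₁ = 74, giving n₂ = 4 × 74 = 296.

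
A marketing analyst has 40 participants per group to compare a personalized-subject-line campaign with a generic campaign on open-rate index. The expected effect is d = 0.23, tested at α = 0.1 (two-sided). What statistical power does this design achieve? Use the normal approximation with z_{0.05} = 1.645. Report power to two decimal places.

For two equal groups, power = Φ(d·√(n/2) − z_{α/2}).
d·√(n/2) = 0.23 × √(40/2) = 0.23 × 4.472 = 1.029.
z_β = 1.029 − 1.645 = -0.616.
Power = Φ(-0.616) = 0.269.

power ≈ 0.27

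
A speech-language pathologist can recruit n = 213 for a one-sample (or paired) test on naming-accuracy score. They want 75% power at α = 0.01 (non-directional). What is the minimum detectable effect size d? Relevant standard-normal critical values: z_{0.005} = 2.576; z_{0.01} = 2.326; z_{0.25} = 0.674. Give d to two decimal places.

For a single sample (or paired design) of n = 213: d_min = (z_{α/2} + z_β)/√n.
z-sum = 2.576 + 0.674 = 3.250.
d_min = 3.250 / √213 = 3.250 / 14.595 = 0.223.

d_min ≈ 0.22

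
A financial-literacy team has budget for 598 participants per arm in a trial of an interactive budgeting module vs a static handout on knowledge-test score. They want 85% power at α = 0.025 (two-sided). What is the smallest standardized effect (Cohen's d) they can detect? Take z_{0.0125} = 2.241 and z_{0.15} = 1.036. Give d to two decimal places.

d_min ≈ 0.19

For two independent groups of n = 598 each: d_min = (z_{α/2} + z_β)·√(2/n).
z-sum = 2.241 + 1.036 = 3.277.
d_min = 3.277 × √(2/598) = 3.277 × 0.0578 = 0.190.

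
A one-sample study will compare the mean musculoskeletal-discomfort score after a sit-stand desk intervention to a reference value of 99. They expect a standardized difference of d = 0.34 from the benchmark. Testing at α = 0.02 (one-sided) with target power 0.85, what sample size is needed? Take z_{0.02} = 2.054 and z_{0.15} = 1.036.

n = 83

For a one-sample test: n = ((z_{α} + z_β) / d)².
z_{α} + z_β = 2.054 + 1.036 = 3.090.
n = (3.090 / 0.34)² = 9.088² = 82.60.
Round up.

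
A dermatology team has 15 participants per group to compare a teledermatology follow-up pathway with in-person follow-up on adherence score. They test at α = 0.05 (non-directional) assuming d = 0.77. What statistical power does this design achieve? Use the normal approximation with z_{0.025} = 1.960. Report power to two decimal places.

power ≈ 0.56

For two equal groups, power = Φ(d·√(n/2) − z_{α/2}).
d·√(n/2) = 0.77 × √(15/2) = 0.77 × 2.739 = 2.109.
z_β = 2.109 − 1.960 = 0.149.
Power = Φ(0.149) = 0.559.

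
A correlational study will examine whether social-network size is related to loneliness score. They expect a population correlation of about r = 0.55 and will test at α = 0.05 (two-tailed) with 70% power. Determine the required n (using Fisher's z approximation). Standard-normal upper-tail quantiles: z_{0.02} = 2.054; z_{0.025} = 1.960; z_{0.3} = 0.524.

n = 20

Fisher's z: C = ½·ln((1+r)/(1−r)) = ½·ln(3.4444) = 0.6184.
n = ((z_{α/2} + z_β)/C)² + 3.
(1.960 + 0.524) / 0.6184 = 2.484 / 0.6184 = 4.017.
n = 4.017² + 3 = 16.13 + 3 = 19.1.
Round up.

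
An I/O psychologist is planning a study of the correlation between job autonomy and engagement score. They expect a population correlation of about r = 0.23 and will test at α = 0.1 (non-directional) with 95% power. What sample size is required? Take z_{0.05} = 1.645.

Fisher's z: C = ½·ln((1+r)/(1−r)) = ½·ln(1.5974) = 0.2342.
n = ((z_{α/2} + z_β)/C)² + 3.
(1.645 + 1.645) / 0.2342 = 3.290 / 0.2342 = 14.048.
n = 14.048² + 3 = 197.34 + 3 = 200.3.
Round up.

n = 201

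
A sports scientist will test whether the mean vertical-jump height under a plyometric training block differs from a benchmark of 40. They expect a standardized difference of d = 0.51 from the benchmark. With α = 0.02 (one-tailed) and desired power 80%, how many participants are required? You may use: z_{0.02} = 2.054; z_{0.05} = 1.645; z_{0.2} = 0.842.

n = 33

For a one-sample test: n = ((z_{α} + z_β) / d)².
z_{α} + z_β = 2.054 + 0.842 = 2.896.
n = (2.896 / 0.51)² = 5.678² = 32.24.
Round up.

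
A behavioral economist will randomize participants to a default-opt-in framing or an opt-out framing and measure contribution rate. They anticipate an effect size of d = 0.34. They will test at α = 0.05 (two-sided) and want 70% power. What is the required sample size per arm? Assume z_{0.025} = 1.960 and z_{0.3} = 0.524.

For two independent groups with equal n: n = 2·((z_{α/2} + z_β) / d)².
z_{α/2} + z_β = 1.960 + 0.524 = 2.484.
n = 2 × (2.484 / 0.34)² = 2 × 7.306² = 2 × 53.38 = 106.8.
Round up to the next whole participant.

n = 107 per group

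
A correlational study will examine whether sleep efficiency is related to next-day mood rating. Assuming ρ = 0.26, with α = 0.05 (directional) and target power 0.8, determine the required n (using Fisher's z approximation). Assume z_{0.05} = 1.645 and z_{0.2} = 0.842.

Fisher's z: C = ½·ln((1+r)/(1−r)) = ½·ln(1.7027) = 0.2661.
n = ((z_{α} + z_β)/C)² + 3.
(1.645 + 0.842) / 0.2661 = 2.487 / 0.2661 = 9.346.
n = 9.346² + 3 = 87.35 + 3 = 90.3.
Round up.

n = 91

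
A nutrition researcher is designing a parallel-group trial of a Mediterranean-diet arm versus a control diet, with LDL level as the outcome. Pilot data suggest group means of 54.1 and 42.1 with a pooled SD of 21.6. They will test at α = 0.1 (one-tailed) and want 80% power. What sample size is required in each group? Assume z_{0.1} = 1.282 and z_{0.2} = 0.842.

Cohen's d = |M₁ − M₂| / SD_pooled = |54.1 − 42.1| / 21.6 = 12.0 / 21.6 = 0.556.
For two independent groups with equal n: n = 2·((z_{α} + z_β) / d)².
z_{α} + z_β = 1.282 + 0.842 = 2.124.
n = 2 × (2.124 / 0.556)² = 2 × 3.820² = 2 × 14.59 = 29.2.
Round up to the next whole participant.

n = 30 per group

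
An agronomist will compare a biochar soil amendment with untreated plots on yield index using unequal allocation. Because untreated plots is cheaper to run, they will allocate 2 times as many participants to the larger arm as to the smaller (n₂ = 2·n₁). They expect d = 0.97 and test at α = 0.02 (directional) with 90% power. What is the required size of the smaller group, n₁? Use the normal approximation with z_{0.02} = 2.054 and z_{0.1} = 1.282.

With allocation ratio k = n₂/n₁ = 2, Var(x̄₁−x̄₂) = σ²(1/n₁ + 1/(k·n₁)) = σ²·(k+1)/(k·n₁).
So n₁ = (1 + 1/k)·((z_{α} + z_β)/d)² = 1.500 × (3.336/0.97)².
n₁ = 1.500 × 11.83 = 17.7.
Round up: n₁ = 18, giving n₂ = 2 × 18 = 36.

n₁ = 18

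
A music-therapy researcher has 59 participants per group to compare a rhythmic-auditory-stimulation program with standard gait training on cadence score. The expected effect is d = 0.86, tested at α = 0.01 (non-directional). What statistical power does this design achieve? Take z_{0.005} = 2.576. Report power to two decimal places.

For two equal groups, power = Φ(d·√(n/2) − z_{α/2}).
d·√(n/2) = 0.86 × √(59/2) = 0.86 × 5.431 = 4.671.
z_β = 4.671 − 2.576 = 2.095.
Power = Φ(2.095) = 0.982.

power ≈ 0.98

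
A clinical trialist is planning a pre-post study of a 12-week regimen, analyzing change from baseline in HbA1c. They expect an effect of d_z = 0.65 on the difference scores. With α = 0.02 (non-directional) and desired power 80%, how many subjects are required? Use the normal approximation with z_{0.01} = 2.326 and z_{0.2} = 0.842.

For a paired (one-sample on differences) test: n = ((z_{α/2} + z_β) / d)².
z_{α/2} + z_β = 2.326 + 0.842 = 3.168.
n = (3.168 / 0.65)² = 4.874² = 23.75.
Round up.

n = 24 pairs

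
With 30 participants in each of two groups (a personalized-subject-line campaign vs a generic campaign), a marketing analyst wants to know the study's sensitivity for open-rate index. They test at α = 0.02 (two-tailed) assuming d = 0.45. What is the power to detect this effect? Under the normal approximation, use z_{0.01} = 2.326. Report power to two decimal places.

power ≈ 0.28

For two equal groups, power = Φ(d·√(n/2) − z_{α/2}).
d·√(n/2) = 0.45 × √(30/2) = 0.45 × 3.873 = 1.743.
z_β = 1.743 − 2.326 = -0.583.
Power = Φ(-0.583) = 0.280.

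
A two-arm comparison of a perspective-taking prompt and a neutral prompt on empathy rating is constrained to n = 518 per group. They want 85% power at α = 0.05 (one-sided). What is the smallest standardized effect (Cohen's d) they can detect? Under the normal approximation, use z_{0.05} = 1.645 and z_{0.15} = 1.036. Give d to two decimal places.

For two independent groups of n = 518 each: d_min = (z_{α} + z_β)·√(2/n).
z-sum = 1.645 + 1.036 = 2.681.
d_min = 2.681 × √(2/518) = 2.681 × 0.0621 = 0.167.

d_min ≈ 0.17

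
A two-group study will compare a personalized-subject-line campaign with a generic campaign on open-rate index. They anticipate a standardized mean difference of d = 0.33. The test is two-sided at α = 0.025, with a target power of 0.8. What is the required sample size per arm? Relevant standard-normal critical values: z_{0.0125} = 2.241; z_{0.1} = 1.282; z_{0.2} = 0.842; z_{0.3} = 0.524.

n = 175 per group

For two independent groups with equal n: n = 2·((z_{α/2} + z_β) / d)².
z_{α/2} + z_β = 2.241 + 0.842 = 3.083.
n = 2 × (3.083 / 0.33)² = 2 × 9.342² = 2 × 87.28 = 174.6.
Round up to the next whole participant.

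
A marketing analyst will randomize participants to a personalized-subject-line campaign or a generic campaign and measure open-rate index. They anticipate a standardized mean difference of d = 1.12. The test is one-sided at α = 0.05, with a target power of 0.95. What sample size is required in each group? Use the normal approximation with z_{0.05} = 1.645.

n = 18 per group

For two independent groups with equal n: n = 2·((z_{α} + z_β) / d)².
z_{α} + z_β = 1.645 + 1.645 = 3.290.
n = 2 × (3.290 / 1.12)² = 2 × 2.937² = 2 × 8.63 = 17.3.
Round up to the next whole participant.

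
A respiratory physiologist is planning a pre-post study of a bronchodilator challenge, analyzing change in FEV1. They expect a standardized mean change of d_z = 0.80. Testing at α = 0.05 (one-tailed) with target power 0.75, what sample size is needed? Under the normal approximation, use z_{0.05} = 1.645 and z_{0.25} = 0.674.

n = 9 pairs

For a paired (one-sample on differences) test: n = ((z_{α} + z_β) / d)².
z_{α} + z_β = 1.645 + 0.674 = 2.319.
n = (2.319 / 0.80)² = 2.899² = 8.40.
Round up.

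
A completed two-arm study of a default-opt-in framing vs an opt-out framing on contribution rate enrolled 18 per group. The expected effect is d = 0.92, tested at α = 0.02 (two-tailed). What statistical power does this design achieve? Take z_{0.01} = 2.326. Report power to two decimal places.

For two equal groups, power = Φ(d·√(n/2) − z_{α/2}).
d·√(n/2) = 0.92 × √(18/2) = 0.92 × 3.000 = 2.760.
z_β = 2.760 − 2.326 = 0.434.
Power = Φ(0.434) = 0.668.

power ≈ 0.67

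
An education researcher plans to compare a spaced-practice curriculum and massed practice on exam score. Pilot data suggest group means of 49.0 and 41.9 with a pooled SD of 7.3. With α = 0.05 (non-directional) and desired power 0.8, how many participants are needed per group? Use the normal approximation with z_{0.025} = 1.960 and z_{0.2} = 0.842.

n = 17 per group

Cohen's d = |M₁ − M₂| / SD_pooled = |49.0 − 41.9| / 7.3 = 7.1 / 7.3 = 0.973.
For two independent groups with equal n: n = 2·((z_{α/2} + z_β) / d)².
z_{α/2} + z_β = 1.960 + 0.842 = 2.802.
n = 2 × (2.802 / 0.973)² = 2 × 2.880² = 2 × 8.29 = 16.6.
Round up to the next whole participant.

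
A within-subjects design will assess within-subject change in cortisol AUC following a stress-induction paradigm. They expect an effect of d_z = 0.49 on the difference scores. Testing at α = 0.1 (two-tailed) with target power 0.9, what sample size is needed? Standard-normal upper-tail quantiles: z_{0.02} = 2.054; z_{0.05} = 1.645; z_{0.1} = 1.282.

For a paired (one-sample on differences) test: n = ((z_{α/2} + z_β) / d)².
z_{α/2} + z_β = 1.645 + 1.282 = 2.927.
n = (2.927 / 0.49)² = 5.973² = 35.68.
Round up.

n = 36 pairs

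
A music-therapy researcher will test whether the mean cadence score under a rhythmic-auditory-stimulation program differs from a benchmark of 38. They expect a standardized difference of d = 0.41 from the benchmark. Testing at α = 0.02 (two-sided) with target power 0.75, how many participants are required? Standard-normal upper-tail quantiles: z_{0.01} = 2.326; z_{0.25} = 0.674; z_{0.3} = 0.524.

For a one-sample test: n = ((z_{α/2} + z_β) / d)².
z_{α/2} + z_β = 2.326 + 0.674 = 3.000.
n = (3.000 / 0.41)² = 7.317² = 53.54.
Round up.

n = 54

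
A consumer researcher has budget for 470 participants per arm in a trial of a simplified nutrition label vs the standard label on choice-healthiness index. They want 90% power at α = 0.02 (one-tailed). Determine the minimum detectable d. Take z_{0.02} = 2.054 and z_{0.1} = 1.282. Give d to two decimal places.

For two independent groups of n = 470 each: d_min = (z_{α} + z_β)·√(2/n).
z-sum = 2.054 + 1.282 = 3.336.
d_min = 3.336 × √(2/470) = 3.336 × 0.0652 = 0.218.

d_min ≈ 0.22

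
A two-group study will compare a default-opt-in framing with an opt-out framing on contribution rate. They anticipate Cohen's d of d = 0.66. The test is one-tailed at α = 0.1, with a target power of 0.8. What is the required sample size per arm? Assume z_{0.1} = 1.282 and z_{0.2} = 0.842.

For two independent groups with equal n: n = 2·((z_{α} + z_β) / d)².
z_{α} + z_β = 1.282 + 0.842 = 2.124.
n = 2 × (2.124 / 0.66)² = 2 × 3.218² = 2 × 10.36 = 20.7.
Round up to the next whole participant.

n = 21 per group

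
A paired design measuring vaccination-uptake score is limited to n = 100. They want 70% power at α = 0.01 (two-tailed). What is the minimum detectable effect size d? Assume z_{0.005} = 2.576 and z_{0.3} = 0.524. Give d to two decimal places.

For a single sample (or paired design) of n = 100: d_min = (z_{α/2} + z_β)/√n.
z-sum = 2.576 + 0.524 = 3.100.
d_min = 3.100 / √100 = 3.100 / 10.000 = 0.310.

d_min ≈ 0.31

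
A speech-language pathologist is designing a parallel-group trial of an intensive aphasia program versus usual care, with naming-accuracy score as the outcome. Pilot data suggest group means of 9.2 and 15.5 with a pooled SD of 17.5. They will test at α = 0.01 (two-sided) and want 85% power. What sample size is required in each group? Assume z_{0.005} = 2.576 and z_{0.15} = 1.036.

Cohen's d = |M₁ − M₂| / SD_pooled = |9.2 − 15.5| / 17.5 = 6.3 / 17.5 = 0.360.
For two independent groups with equal n: n = 2·((z_{α/2} + z_β) / d)².
z_{α/2} + z_β = 2.576 + 1.036 = 3.612.
n = 2 × (3.612 / 0.360)² = 2 × 10.033² = 2 × 100.67 = 201.3.
Round up to the next whole participant.

n = 202 per group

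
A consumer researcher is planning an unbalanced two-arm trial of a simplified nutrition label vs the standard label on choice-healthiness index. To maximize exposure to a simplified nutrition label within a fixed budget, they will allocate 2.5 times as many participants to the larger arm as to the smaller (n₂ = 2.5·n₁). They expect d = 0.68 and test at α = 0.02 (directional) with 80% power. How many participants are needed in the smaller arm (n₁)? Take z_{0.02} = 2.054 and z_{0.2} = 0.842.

n₁ = 26

With allocation ratio k = n₂/n₁ = 2.5, Var(x̄₁−x̄₂) = σ²(1/n₁ + 1/(k·n₁)) = σ²·(k+1)/(k·n₁).
So n₁ = (1 + 1/k)·((z_{α} + z_β)/d)² = 1.400 × (2.896/0.68)².
n₁ = 1.400 × 18.14 = 25.4.
Round up: n₁ = 26, giving n₂ = 2.5 × 26 = 65.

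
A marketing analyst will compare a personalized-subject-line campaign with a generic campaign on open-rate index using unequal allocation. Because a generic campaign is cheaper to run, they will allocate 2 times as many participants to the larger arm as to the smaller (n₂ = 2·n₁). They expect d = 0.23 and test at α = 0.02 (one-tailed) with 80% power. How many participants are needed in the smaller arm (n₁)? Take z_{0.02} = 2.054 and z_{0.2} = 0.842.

With allocation ratio k = n₂/n₁ = 2, Var(x̄₁−x̄₂) = σ²(1/n₁ + 1/(k·n₁)) = σ²·(k+1)/(k·n₁).
So n₁ = (1 + 1/k)·((z_{α} + z_β)/d)² = 1.500 × (2.896/0.23)².
n₁ = 1.500 × 158.54 = 237.8.
Round up: n₁ = 238, giving n₂ = 2 × 238 = 476.

n₁ = 238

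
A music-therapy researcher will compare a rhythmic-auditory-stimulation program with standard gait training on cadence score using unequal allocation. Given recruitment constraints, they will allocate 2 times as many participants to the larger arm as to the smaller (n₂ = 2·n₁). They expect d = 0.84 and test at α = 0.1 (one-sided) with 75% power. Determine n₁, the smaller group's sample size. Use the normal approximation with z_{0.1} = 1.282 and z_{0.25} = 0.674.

n₁ = 9

With allocation ratio k = n₂/n₁ = 2, Var(x̄₁−x̄₂) = σ²(1/n₁ + 1/(k·n₁)) = σ²·(k+1)/(k·n₁).
So n₁ = (1 + 1/k)·((z_{α} + z_β)/d)² = 1.500 × (1.956/0.84)².
n₁ = 1.500 × 5.42 = 8.1.
Round up: n₁ = 9, giving n₂ = 2 × 9 = 18.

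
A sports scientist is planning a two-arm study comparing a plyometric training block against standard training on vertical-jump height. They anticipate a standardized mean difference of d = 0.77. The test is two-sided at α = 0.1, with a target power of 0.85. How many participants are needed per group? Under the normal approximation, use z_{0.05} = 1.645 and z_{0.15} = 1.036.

n = 25 per group

For two independent groups with equal n: n = 2·((z_{α/2} + z_β) / d)².
z_{α/2} + z_β = 1.645 + 1.036 = 2.681.
n = 2 × (2.681 / 0.77)² = 2 × 3.482² = 2 × 12.12 = 24.2.
Round up to the next whole participant.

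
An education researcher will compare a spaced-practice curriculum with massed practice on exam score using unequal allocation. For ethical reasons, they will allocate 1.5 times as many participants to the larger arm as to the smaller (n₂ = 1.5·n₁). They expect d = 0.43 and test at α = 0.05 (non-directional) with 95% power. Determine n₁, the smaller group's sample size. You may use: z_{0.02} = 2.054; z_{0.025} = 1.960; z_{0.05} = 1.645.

With allocation ratio k = n₂/n₁ = 1.5, Var(x̄₁−x̄₂) = σ²(1/n₁ + 1/(k·n₁)) = σ²·(k+1)/(k·n₁).
So n₁ = (1 + 1/k)·((z_{α/2} + z_β)/d)² = 1.667 × (3.605/0.43)².
n₁ = 1.667 × 70.29 = 117.1.
Round up: n₁ = 118, giving n₂ = 1.5 × 118 = 177.

n₁ = 118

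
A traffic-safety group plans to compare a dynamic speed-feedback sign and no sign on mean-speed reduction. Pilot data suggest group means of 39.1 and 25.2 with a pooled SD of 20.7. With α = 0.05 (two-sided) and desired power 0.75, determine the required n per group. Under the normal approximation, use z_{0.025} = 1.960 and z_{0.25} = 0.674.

Cohen's d = |M₁ − M₂| / SD_pooled = |39.1 − 25.2| / 20.7 = 13.9 / 20.7 = 0.671.
For two independent groups with equal n: n = 2·((z_{α/2} + z_β) / d)².
z_{α/2} + z_β = 1.960 + 0.674 = 2.634.
n = 2 × (2.634 / 0.671)² = 2 × 3.925² = 2 × 15.41 = 30.8.
Round up to the next whole participant.

n = 31 per group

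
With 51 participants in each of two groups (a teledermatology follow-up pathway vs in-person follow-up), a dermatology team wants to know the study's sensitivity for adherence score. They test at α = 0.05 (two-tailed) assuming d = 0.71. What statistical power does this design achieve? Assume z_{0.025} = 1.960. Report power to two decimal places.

power ≈ 0.95

For two equal groups, power = Φ(d·√(n/2) − z_{α/2}).
d·√(n/2) = 0.71 × √(51/2) = 0.71 × 5.050 = 3.585.
z_β = 3.585 − 1.960 = 1.625.
Power = Φ(1.625) = 0.948.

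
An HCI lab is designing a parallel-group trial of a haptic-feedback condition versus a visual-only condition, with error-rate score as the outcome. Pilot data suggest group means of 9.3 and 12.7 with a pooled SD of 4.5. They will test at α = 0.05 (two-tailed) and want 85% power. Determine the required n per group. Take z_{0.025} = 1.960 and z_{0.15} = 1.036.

n = 32 per group

Cohen's d = |M₁ − M₂| / SD_pooled = |9.3 − 12.7| / 4.5 = 3.4 / 4.5 = 0.756.
For two independent groups with equal n: n = 2·((z_{α/2} + z_β) / d)².
z_{α/2} + z_β = 1.960 + 1.036 = 2.996.
n = 2 × (2.996 / 0.756)² = 2 × 3.963² = 2 × 15.71 = 31.4.
Round up to the next whole participant.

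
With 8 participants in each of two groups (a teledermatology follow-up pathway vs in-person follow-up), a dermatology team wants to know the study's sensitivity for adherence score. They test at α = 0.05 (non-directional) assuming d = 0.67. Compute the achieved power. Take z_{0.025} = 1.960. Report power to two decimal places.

For two equal groups, power = Φ(d·√(n/2) − z_{α/2}).
d·√(n/2) = 0.67 × √(8/2) = 0.67 × 2.000 = 1.340.
z_β = 1.340 − 1.960 = -0.620.
Power = Φ(-0.620) = 0.268.

power ≈ 0.27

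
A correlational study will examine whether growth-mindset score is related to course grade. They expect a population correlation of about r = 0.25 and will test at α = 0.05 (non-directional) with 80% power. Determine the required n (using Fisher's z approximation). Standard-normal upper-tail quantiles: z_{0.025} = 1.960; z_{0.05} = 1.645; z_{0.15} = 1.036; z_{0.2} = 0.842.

Fisher's z: C = ½·ln((1+r)/(1−r)) = ½·ln(1.6667) = 0.2554.
n = ((z_{α/2} + z_β)/C)² + 3.
(1.960 + 0.842) / 0.2554 = 2.802 / 0.2554 = 10.971.
n = 10.971² + 3 = 120.36 + 3 = 123.4.
Round up.

n = 124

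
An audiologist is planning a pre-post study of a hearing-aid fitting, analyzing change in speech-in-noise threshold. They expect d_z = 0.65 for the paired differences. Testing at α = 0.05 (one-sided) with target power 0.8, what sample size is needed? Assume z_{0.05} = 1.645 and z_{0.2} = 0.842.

For a paired (one-sample on differences) test: n = ((z_{α} + z_β) / d)².
z_{α} + z_β = 1.645 + 0.842 = 2.487.
n = (2.487 / 0.65)² = 3.826² = 14.64.
Round up.

n = 15 pairs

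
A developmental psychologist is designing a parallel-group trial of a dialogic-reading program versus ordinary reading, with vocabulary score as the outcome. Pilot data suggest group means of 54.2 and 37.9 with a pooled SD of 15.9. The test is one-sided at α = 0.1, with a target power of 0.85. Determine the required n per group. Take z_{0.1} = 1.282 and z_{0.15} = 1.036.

n = 11 per group

Cohen's d = |M₁ − M₂| / SD_pooled = |54.2 − 37.9| / 15.9 = 16.3 / 15.9 = 1.025.
For two independent groups with equal n: n = 2·((z_{α} + z_β) / d)².
z_{α} + z_β = 1.282 + 1.036 = 2.318.
n = 2 × (2.318 / 1.025)² = 2 × 2.261² = 2 × 5.11 = 10.2.
Round up to the next whole participant.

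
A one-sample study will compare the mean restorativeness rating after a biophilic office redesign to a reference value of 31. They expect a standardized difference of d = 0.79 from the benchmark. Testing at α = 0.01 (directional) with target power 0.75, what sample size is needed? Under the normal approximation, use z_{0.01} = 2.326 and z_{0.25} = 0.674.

n = 15

For a one-sample test: n = ((z_{α} + z_β) / d)².
z_{α} + z_β = 2.326 + 0.674 = 3.000.
n = (3.000 / 0.79)² = 3.797² = 14.42.
Round up.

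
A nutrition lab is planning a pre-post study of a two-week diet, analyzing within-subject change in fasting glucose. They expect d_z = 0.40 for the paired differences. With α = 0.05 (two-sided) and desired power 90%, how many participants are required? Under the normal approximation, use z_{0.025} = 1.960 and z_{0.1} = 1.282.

For a paired (one-sample on differences) test: n = ((z_{α/2} + z_β) / d)².
z_{α/2} + z_β = 1.960 + 1.282 = 3.242.
n = (3.242 / 0.40)² = 8.105² = 65.69.
Round up.

n = 66 pairs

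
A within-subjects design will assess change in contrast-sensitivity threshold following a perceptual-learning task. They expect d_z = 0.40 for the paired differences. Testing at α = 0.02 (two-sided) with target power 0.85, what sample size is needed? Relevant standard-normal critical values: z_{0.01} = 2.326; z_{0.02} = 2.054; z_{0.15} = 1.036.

n = 71 pairs

For a paired (one-sample on differences) test: n = ((z_{α/2} + z_β) / d)².
z_{α/2} + z_β = 2.326 + 1.036 = 3.362.
n = (3.362 / 0.40)² = 8.405² = 70.64.
Round up.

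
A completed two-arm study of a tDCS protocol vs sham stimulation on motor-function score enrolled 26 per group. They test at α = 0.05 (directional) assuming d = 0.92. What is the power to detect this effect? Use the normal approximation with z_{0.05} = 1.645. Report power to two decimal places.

For two equal groups, power = Φ(d·√(n/2) − z_{α}).
d·√(n/2) = 0.92 × √(26/2) = 0.92 × 3.606 = 3.317.
z_β = 3.317 − 1.645 = 1.672.
Power = Φ(1.672) = 0.953.

power ≈ 0.95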